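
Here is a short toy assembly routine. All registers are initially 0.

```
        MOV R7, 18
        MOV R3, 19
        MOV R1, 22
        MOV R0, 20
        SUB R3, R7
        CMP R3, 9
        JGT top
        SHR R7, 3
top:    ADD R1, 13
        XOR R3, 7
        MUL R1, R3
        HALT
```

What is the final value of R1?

MOV R7, 18 → R7=18
MOV R3, 19 → R3=19
MOV R1, 22 → R1=22
MOV R0, 20 → R0=20
SUB R3, R7 → R3=19-18=1
CMP R3, 9  (cmp 1,9)
JGT top: not taken
SHR R7, 3 → R7=18>>3=2
ADD R1, 13 → R1=22+13=35
XOR R3, 7 → R3=1^7=6
MUL R1, R3 → R1=35*6=210
halt.

210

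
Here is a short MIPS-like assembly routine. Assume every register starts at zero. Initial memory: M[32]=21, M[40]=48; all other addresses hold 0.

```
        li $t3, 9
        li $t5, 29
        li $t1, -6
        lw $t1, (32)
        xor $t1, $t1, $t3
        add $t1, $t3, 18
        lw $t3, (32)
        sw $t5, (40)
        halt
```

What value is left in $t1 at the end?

27

$t3=9
$t5=29
$t1=-6
$t1=M[32]=21
$t1=21^9=28
$t1=9+18=27
$t3=M[32]=21
sw $t5, (40) → M[40]=29
halt.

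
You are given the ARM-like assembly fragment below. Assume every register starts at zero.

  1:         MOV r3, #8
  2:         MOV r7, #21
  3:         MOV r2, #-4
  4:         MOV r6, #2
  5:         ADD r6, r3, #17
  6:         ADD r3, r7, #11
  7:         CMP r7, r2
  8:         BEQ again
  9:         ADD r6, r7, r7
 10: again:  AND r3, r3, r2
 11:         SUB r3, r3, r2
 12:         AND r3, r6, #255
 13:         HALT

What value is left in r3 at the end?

MOV r3, #8 → r3=8
MOV r7, #21 → r7=21
MOV r2, #-4 → r2=-4
MOV r6, #2 → r6=2
ADD r6, r3, #17 → r6=8+17=25
ADD r3, r7, #11 → r3=21+11=32
CMP r7, r2  (cmp 21,-4)
BEQ again: not taken
ADD r6, r7, r7 → r6=21+21=42
AND r3, r3, r2 → r3=32&(-4)=32
SUB r3, r3, r2 → r3=32-(-4)=36
AND r3, r6, #255 → r3=42&255=42
halt.

42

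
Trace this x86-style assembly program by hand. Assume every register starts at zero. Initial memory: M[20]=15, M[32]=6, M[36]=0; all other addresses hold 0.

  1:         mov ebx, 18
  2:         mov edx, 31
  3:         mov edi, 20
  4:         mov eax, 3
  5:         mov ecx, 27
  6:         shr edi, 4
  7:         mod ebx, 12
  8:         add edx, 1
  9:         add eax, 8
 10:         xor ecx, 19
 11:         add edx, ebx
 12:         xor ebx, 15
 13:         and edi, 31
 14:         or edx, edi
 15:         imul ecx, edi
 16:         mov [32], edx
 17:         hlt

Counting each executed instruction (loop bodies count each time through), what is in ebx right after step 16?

9

mov ebx, 18 → ebx=18
mov edx, 31 → edx=31
mov edi, 20 → edi=20
mov eax, 3 → eax=3
mov ecx, 27 → ecx=27
shr edi, 4 → edi=20>>4=1
mod ebx, 12 → ebx=18%12=6
add edx, 1 → edx=31+1=32
add eax, 8 → eax=3+8=11
xor ecx, 19 → ecx=27^19=8
add edx, ebx → edx=32+6=38
xor ebx, 15 → ebx=6^15=9
and edi, 31 → edi=1&31=1
or edx, edi → edx=38|1=39
imul ecx, edi → ecx=8*1=8
mov [32], edx → M[32]=39
After step 16: ebx = 9.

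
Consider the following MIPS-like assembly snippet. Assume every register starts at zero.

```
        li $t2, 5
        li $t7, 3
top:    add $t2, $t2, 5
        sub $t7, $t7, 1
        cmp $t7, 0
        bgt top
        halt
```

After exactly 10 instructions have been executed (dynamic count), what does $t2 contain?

li $t2, 5 → $t2=5
li $t7, 3 → $t7=3
add $t2, $t2, 5 → $t2=5+5=10
sub $t7, $t7, 1 → $t7=3-1=2
cmp $t7, 0  (cmp 2,0)
bgt top: taken
add $t2, $t2, 5 → $t2=10+5=15
sub $t7, $t7, 1 → $t7=2-1=1
cmp $t7, 0  (cmp 1,0)
bgt top: taken
After step 10: $t2 = 15.

15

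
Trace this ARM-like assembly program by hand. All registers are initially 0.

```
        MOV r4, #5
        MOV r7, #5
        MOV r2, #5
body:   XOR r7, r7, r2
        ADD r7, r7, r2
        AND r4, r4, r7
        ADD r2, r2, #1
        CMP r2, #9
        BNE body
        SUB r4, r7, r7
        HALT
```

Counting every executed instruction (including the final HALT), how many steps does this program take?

29

MOV r4, #5 → r4=5
MOV r7, #5 → r7=5
MOV r2, #5 → r2=5
XOR r7, r7, r2 → r7=5^5=0
ADD r7, r7, r2 → r7=0+5=5
AND r4, r4, r7 → r4=5&5=5
ADD r2, r2, #1 → r2=5+1=6
CMP r2, #9  (cmp 6,9)
BNE body: taken
XOR r7, r7, r2 → r7=5^6=3
ADD r7, r7, r2 → r7=3+6=9
AND r4, r4, r7 → r4=5&9=1
ADD r2, r2, #1 → r2=6+1=7
CMP r2, #9  (cmp 7,9)
BNE body: taken
XOR r7, r7, r2 → r7=9^7=14
ADD r7, r7, r2 → r7=14+7=21
AND r4, r4, r7 → r4=1&21=1
ADD r2, r2, #1 → r2=7+1=8
CMP r2, #9  (cmp 8,9)
BNE body: taken
XOR r7, r7, r2 → r7=21^8=29
ADD r7, r7, r2 → r7=29+8=37
AND r4, r4, r7 → r4=1&37=1
ADD r2, r2, #1 → r2=8+1=9
CMP r2, #9  (cmp 9,9)
BNE body: not taken
SUB r4, r7, r7 → r4=37-37=0
halt.
Total executed instructions: 29.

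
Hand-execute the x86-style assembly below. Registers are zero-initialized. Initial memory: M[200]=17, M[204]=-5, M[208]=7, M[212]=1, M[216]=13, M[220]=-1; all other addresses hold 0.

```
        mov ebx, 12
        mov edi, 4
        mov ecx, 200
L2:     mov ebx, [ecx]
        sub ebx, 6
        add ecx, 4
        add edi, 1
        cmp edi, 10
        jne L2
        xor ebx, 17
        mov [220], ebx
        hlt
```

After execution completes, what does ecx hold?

after mov ebx, 12: ebx=12
after mov edi, 4: edi=4
after mov ecx, 200: ecx=200
after mov ebx, [ecx]: ebx=M[200]=17
after sub ebx, 6: ebx=17-6=11
after add ecx, 4: ecx=200+4=204
after add edi, 1: edi=4+1=5
cmp edi, 10  (cmp 5,10)
jne L2: taken
after mov ebx, [ecx]: ebx=M[204]=-5
after sub ebx, 6: ebx=(-5)-6=-11
after add ecx, 4: ecx=204+4=208
after add edi, 1: edi=5+1=6
cmp edi, 10  (cmp 6,10)
jne L2: taken
after mov ebx, [ecx]: ebx=M[208]=7
after sub ebx, 6: ebx=7-6=1
after add ecx, 4: ecx=208+4=212
after add edi, 1: edi=6+1=7
cmp edi, 10  (cmp 7,10)
jne L2: taken
after mov ebx, [ecx]: ebx=M[212]=1
after sub ebx, 6: ebx=1-6=-5
after add ecx, 4: ecx=212+4=216
after add edi, 1: edi=7+1=8
cmp edi, 10  (cmp 8,10)
jne L2: taken
after mov ebx, [ecx]: ebx=M[216]=13
after sub ebx, 6: ebx=13-6=7
after add ecx, 4: ecx=216+4=220
after add edi, 1: edi=8+1=9
cmp edi, 10  (cmp 9,10)
jne L2: taken
after mov ebx, [ecx]: ebx=M[220]=-1
after sub ebx, 6: ebx=(-1)-6=-7
after add ecx, 4: ecx=220+4=224
after add edi, 1: edi=9+1=10
cmp edi, 10  (cmp 10,10)
jne L2: not taken
after xor ebx, 17: ebx=(-7)^17=-24
mov [220], ebx → M[220]=-24
halt.

224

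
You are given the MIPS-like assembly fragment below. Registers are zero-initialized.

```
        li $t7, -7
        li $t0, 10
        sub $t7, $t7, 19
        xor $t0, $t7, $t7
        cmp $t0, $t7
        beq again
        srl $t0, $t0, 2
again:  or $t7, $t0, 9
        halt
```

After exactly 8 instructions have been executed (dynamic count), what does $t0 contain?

$t7=-7
$t0=10
$t7=(-7)-19=-26
$t0=(-26)^(-26)=0
cmp $t0, $t7  (cmp 0,-26)
beq again: not taken
$t0=0>>2=0
$t7=0|9=9
After step 8: $t0 = 0.

0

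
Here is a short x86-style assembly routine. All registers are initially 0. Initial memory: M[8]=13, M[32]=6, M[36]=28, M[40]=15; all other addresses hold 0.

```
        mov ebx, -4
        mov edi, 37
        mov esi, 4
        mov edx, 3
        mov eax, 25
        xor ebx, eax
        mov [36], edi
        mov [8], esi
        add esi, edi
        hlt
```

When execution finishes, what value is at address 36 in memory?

ebx=-4
edi=37
esi=4
edx=3
eax=25
ebx=(-4)^25=-27
mov [36], edi → M[36]=37
mov [8], esi → M[8]=4
esi=4+37=41
halt.

37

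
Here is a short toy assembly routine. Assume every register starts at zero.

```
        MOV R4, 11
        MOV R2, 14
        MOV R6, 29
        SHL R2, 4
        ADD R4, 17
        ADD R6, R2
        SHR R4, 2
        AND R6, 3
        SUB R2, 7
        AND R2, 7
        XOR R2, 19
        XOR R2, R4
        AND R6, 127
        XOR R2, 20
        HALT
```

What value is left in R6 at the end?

after MOV R4, 11: R4=11
after MOV R2, 14: R2=14
after MOV R6, 29: R6=29
after SHL R2, 4: R2=14<<4=224
after ADD R4, 17: R4=11+17=28
after ADD R6, R2: R6=29+224=253
after SHR R4, 2: R4=28>>2=7
after AND R6, 3: R6=253&3=1
after SUB R2, 7: R2=224-7=217
after AND R2, 7: R2=217&7=1
after XOR R2, 19: R2=1^19=18
after XOR R2, R4: R2=18^7=21
after AND R6, 127: R6=1&127=1
after XOR R2, 20: R2=21^20=1
halt.

1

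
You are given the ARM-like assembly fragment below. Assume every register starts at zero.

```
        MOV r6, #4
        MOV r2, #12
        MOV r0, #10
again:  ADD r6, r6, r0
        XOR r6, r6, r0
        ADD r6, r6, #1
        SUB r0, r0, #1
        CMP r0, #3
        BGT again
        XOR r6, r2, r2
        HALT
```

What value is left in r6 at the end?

0

MOV r6, #4 → r6=4
MOV r2, #12 → r2=12
MOV r0, #10 → r0=10
ADD r6, r6, r0 → r6=4+10=14
XOR r6, r6, r0 → r6=14^10=4
ADD r6, r6, #1 → r6=4+1=5
SUB r0, r0, #1 → r0=10-1=9
CMP r0, #3  (cmp 9,3)
BGT again: taken
ADD r6, r6, r0 → r6=5+9=14
XOR r6, r6, r0 → r6=14^9=7
ADD r6, r6, #1 → r6=7+1=8
SUB r0, r0, #1 → r0=9-1=8
CMP r0, #3  (cmp 8,3)
BGT again: taken
ADD r6, r6, r0 → r6=8+8=16
XOR r6, r6, r0 → r6=16^8=24
ADD r6, r6, #1 → r6=24+1=25
SUB r0, r0, #1 → r0=8-1=7
CMP r0, #3  (cmp 7,3)
BGT again: taken
ADD r6, r6, r0 → r6=25+7=32
XOR r6, r6, r0 → r6=32^7=39
ADD r6, r6, #1 → r6=39+1=40
SUB r0, r0, #1 → r0=7-1=6
CMP r0, #3  (cmp 6,3)
BGT again: taken
ADD r6, r6, r0 → r6=40+6=46
XOR r6, r6, r0 → r6=46^6=40
ADD r6, r6, #1 → r6=40+1=41
SUB r0, r0, #1 → r0=6-1=5
CMP r0, #3  (cmp 5,3)
BGT again: taken
ADD r6, r6, r0 → r6=41+5=46
XOR r6, r6, r0 → r6=46^5=43
ADD r6, r6, #1 → r6=43+1=44
SUB r0, r0, #1 → r0=5-1=4
CMP r0, #3  (cmp 4,3)
BGT again: taken
ADD r6, r6, r0 → r6=44+4=48
XOR r6, r6, r0 → r6=48^4=52
ADD r6, r6, #1 → r6=52+1=53
SUB r0, r0, #1 → r0=4-1=3
CMP r0, #3  (cmp 3,3)
BGT again: not taken
XOR r6, r2, r2 → r6=12^12=0
halt.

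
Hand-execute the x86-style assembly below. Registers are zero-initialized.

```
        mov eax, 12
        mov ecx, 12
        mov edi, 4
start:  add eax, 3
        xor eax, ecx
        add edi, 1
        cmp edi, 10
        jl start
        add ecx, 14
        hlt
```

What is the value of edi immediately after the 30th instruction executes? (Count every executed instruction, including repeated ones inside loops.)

9

mov eax, 12 → eax=12
mov ecx, 12 → ecx=12
mov edi, 4 → edi=4
add eax, 3 → eax=12+3=15
xor eax, ecx → eax=15^12=3
add edi, 1 → edi=4+1=5
cmp edi, 10  (cmp 5,10)
jl start: taken
add eax, 3 → eax=3+3=6
xor eax, ecx → eax=6^12=10
add edi, 1 → edi=5+1=6
cmp edi, 10  (cmp 6,10)
jl start: taken
add eax, 3 → eax=10+3=13
xor eax, ecx → eax=13^12=1
add edi, 1 → edi=6+1=7
cmp edi, 10  (cmp 7,10)
jl start: taken
add eax, 3 → eax=1+3=4
xor eax, ecx → eax=4^12=8
add edi, 1 → edi=7+1=8
cmp edi, 10  (cmp 8,10)
jl start: taken
add eax, 3 → eax=8+3=11
xor eax, ecx → eax=11^12=7
add edi, 1 → edi=8+1=9
cmp edi, 10  (cmp 9,10)
jl start: taken
add eax, 3 → eax=7+3=10
xor eax, ecx → eax=10^12=6
After step 30: edi = 9.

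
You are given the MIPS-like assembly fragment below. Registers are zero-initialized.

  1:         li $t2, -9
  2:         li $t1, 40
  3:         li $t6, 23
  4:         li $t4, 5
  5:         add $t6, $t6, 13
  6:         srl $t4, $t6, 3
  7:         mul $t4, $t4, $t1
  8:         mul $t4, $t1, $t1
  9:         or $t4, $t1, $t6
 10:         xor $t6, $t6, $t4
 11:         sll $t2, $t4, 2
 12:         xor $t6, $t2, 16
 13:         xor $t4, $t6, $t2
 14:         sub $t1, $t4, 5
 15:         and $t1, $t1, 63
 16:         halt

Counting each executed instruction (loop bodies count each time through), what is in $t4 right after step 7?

after li $t2, -9: $t2=-9
after li $t1, 40: $t1=40
after li $t6, 23: $t6=23
after li $t4, 5: $t4=5
after add $t6, $t6, 13: $t6=23+13=36
after srl $t4, $t6, 3: $t4=36>>3=4
after mul $t4, $t4, $t1: $t4=4*40=160
After step 7: $t4 = 160.

160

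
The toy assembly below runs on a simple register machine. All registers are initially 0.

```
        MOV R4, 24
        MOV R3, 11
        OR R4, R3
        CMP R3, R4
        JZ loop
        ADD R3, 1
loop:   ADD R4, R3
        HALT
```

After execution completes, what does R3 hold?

12

R4=24
R3=11
R4=24|11=27
CMP R3, R4  (cmp 11,27)
JZ loop: not taken
R3=11+1=12
R4=27+12=39
halt.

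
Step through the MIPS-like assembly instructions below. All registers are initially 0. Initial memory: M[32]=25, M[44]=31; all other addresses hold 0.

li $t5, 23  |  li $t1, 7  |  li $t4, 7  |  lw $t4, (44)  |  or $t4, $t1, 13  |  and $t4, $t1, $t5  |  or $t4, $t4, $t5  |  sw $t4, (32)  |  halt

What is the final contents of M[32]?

23

after li $t5, 23: $t5=23
after li $t1, 7: $t1=7
after li $t4, 7: $t4=7
after lw $t4, (44): $t4=M[44]=31
after or $t4, $t1, 13: $t4=7|13=15
after and $t4, $t1, $t5: $t4=7&23=7
after or $t4, $t4, $t5: $t4=7|23=23
sw $t4, (32) → M[32]=23
halt.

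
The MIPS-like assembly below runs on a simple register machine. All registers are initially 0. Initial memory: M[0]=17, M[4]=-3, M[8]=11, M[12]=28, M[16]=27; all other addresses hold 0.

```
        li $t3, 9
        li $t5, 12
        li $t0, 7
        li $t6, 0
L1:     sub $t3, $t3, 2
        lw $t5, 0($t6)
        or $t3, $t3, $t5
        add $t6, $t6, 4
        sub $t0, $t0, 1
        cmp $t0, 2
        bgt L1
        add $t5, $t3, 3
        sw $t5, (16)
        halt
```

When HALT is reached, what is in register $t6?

20

after li $t3, 9: $t3=9
after li $t5, 12: $t5=12
after li $t0, 7: $t0=7
after li $t6, 0: $t6=0
after sub $t3, $t3, 2: $t3=9-2=7
after lw $t5, 0($t6): $t5=M[0]=17
after or $t3, $t3, $t5: $t3=7|17=23
after add $t6, $t6, 4: $t6=0+4=4
after sub $t0, $t0, 1: $t0=7-1=6
cmp $t0, 2  (cmp 6,2)
bgt L1: taken
after sub $t3, $t3, 2: $t3=23-2=21
after lw $t5, 0($t6): $t5=M[4]=-3
after or $t3, $t3, $t5: $t3=21|(-3)=-3
after add $t6, $t6, 4: $t6=4+4=8
after sub $t0, $t0, 1: $t0=6-1=5
cmp $t0, 2  (cmp 5,2)
bgt L1: taken
after sub $t3, $t3, 2: $t3=(-3)-2=-5
after lw $t5, 0($t6): $t5=M[8]=11
after or $t3, $t3, $t5: $t3=(-5)|11=-5
after add $t6, $t6, 4: $t6=8+4=12
after sub $t0, $t0, 1: $t0=5-1=4
cmp $t0, 2  (cmp 4,2)
bgt L1: taken
after sub $t3, $t3, 2: $t3=(-5)-2=-7
after lw $t5, 0($t6): $t5=M[12]=28
after or $t3, $t3, $t5: $t3=(-7)|28=-3
after add $t6, $t6, 4: $t6=12+4=16
after sub $t0, $t0, 1: $t0=4-1=3
cmp $t0, 2  (cmp 3,2)
bgt L1: taken
after sub $t3, $t3, 2: $t3=(-3)-2=-5
after lw $t5, 0($t6): $t5=M[16]=27
after or $t3, $t3, $t5: $t3=(-5)|27=-5
after add $t6, $t6, 4: $t6=16+4=20
after sub $t0, $t0, 1: $t0=3-1=2
cmp $t0, 2  (cmp 2,2)
bgt L1: not taken
after add $t5, $t3, 3: $t5=(-5)+3=-2
sw $t5, (16) → M[16]=-2
halt.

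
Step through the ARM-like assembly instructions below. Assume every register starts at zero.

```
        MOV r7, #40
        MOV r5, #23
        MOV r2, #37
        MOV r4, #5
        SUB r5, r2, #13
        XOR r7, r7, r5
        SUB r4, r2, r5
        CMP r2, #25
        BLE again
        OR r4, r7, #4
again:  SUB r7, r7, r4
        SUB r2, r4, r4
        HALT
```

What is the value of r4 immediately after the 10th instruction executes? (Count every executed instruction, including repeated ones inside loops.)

52

MOV r7, #40 → r7=40
MOV r5, #23 → r5=23
MOV r2, #37 → r2=37
MOV r4, #5 → r4=5
SUB r5, r2, #13 → r5=37-13=24
XOR r7, r7, r5 → r7=40^24=48
SUB r4, r2, r5 → r4=37-24=13
CMP r2, #25  (cmp 37,25)
BLE again: not taken
OR r4, r7, #4 → r4=48|4=52
After step 10: r4 = 52.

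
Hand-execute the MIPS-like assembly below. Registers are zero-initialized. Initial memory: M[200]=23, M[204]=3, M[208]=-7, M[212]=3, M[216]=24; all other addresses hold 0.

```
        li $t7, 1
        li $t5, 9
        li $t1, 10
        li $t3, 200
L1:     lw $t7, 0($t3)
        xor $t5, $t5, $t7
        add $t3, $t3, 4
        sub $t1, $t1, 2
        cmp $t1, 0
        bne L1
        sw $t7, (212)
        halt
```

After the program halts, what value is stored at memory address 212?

24

li $t7, 1 → $t7=1
li $t5, 9 → $t5=9
li $t1, 10 → $t1=10
li $t3, 200 → $t3=200
lw $t7, 0($t3) → $t7=M[200]=23
xor $t5, $t5, $t7 → $t5=9^23=30
add $t3, $t3, 4 → $t3=200+4=204
sub $t1, $t1, 2 → $t1=10-2=8
cmp $t1, 0  (cmp 8,0)
bne L1: taken
lw $t7, 0($t3) → $t7=M[204]=3
xor $t5, $t5, $t7 → $t5=30^3=29
add $t3, $t3, 4 → $t3=204+4=208
sub $t1, $t1, 2 → $t1=8-2=6
cmp $t1, 0  (cmp 6,0)
bne L1: taken
lw $t7, 0($t3) → $t7=M[208]=-7
xor $t5, $t5, $t7 → $t5=29^(-7)=-28
add $t3, $t3, 4 → $t3=208+4=212
sub $t1, $t1, 2 → $t1=6-2=4
cmp $t1, 0  (cmp 4,0)
bne L1: taken
lw $t7, 0($t3) → $t7=M[212]=3
xor $t5, $t5, $t7 → $t5=(-28)^3=-25
add $t3, $t3, 4 → $t3=212+4=216
sub $t1, $t1, 2 → $t1=4-2=2
cmp $t1, 0  (cmp 2,0)
bne L1: taken
lw $t7, 0($t3) → $t7=M[216]=24
xor $t5, $t5, $t7 → $t5=(-25)^24=-1
add $t3, $t3, 4 → $t3=216+4=220
sub $t1, $t1, 2 → $t1=2-2=0
cmp $t1, 0  (cmp 0,0)
bne L1: not taken
sw $t7, (212) → M[212]=24
halt.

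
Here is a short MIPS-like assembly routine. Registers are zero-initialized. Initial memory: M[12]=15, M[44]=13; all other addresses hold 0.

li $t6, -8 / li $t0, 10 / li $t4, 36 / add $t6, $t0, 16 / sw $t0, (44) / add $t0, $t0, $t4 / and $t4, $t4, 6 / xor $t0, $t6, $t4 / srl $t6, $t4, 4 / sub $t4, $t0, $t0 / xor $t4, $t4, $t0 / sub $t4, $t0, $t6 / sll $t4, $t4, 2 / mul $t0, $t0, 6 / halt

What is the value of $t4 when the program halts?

120

li $t6, -8 → $t6=-8
li $t0, 10 → $t0=10
li $t4, 36 → $t4=36
add $t6, $t0, 16 → $t6=10+16=26
sw $t0, (44) → M[44]=10
add $t0, $t0, $t4 → $t0=10+36=46
and $t4, $t4, 6 → $t4=36&6=4
xor $t0, $t6, $t4 → $t0=26^4=30
srl $t6, $t4, 4 → $t6=4>>4=0
sub $t4, $t0, $t0 → $t4=30-30=0
xor $t4, $t4, $t0 → $t4=0^30=30
sub $t4, $t0, $t6 → $t4=30-0=30
sll $t4, $t4, 2 → $t4=30<<2=120
mul $t0, $t0, 6 → $t0=30*6=180
halt.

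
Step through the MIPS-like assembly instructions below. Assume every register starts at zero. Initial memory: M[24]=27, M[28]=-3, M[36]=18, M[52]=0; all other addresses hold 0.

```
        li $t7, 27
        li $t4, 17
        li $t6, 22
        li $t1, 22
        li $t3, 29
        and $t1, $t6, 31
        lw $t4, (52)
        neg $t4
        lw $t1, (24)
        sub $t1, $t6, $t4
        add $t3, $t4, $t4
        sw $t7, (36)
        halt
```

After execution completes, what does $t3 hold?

0

$t7=27
$t4=17
$t6=22
$t1=22
$t3=29
$t1=22&31=22
$t4=M[52]=0
$t4=-(0)=0
$t1=M[24]=27
$t1=22-0=22
$t3=0+0=0
sw $t7, (36) → M[36]=27
halt.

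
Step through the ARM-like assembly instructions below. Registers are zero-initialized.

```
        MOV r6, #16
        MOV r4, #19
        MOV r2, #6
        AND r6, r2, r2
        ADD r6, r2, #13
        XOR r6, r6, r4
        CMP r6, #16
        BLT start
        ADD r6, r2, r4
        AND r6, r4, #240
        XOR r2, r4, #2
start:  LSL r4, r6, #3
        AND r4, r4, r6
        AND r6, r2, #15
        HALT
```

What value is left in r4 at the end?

after MOV r6, #16: r6=16
after MOV r4, #19: r4=19
after MOV r2, #6: r2=6
after AND r6, r2, r2: r6=6&6=6
after ADD r6, r2, #13: r6=6+13=19
after XOR r6, r6, r4: r6=19^19=0
CMP r6, #16  (cmp 0,16)
BLT start: taken
after LSL r4, r6, #3: r4=0<<3=0
after AND r4, r4, r6: r4=0&0=0
after AND r6, r2, #15: r6=6&15=6
halt.

0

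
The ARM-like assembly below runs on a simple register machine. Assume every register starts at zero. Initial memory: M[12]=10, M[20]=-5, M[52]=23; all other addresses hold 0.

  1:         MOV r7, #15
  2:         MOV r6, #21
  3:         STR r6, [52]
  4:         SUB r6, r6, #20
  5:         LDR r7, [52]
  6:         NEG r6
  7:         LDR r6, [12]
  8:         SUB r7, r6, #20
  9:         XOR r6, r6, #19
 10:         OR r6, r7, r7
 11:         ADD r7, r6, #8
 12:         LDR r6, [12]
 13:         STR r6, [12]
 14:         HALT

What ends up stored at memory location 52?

21

r7=15
r6=21
STR r6, [52] → M[52]=21
r6=21-20=1
r7=M[52]=21
r6=-(1)=-1
r6=M[12]=10
r7=10-20=-10
r6=10^19=25
r6=(-10)|(-10)=-10
r7=(-10)+8=-2
r6=M[12]=10
STR r6, [12] → M[12]=10
halt.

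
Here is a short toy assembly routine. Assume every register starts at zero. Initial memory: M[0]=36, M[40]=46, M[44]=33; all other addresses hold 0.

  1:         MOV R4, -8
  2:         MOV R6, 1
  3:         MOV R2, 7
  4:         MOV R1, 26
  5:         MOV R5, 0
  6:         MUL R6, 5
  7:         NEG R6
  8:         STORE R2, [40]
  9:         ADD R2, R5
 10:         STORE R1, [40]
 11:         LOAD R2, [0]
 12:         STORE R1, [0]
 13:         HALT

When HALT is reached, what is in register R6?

-5

MOV R4, -8 → R4=-8
MOV R6, 1 → R6=1
MOV R2, 7 → R2=7
MOV R1, 26 → R1=26
MOV R5, 0 → R5=0
MUL R6, 5 → R6=1*5=5
NEG R6 → R6=-(5)=-5
STORE R2, [40] → M[40]=7
ADD R2, R5 → R2=7+0=7
STORE R1, [40] → M[40]=26
LOAD R2, [0] → R2=M[0]=36
STORE R1, [0] → M[0]=26
halt.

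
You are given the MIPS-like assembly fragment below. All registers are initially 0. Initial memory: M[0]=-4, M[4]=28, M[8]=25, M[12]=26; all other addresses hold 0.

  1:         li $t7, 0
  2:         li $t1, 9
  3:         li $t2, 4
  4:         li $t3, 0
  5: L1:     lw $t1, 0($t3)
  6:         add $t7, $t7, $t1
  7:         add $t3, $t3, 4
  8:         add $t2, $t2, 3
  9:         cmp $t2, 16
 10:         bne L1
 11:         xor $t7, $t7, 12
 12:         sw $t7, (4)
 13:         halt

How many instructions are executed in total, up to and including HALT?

after li $t7, 0: $t7=0
after li $t1, 9: $t1=9
after li $t2, 4: $t2=4
after li $t3, 0: $t3=0
after lw $t1, 0($t3): $t1=M[0]=-4
after add $t7, $t7, $t1: $t7=0+(-4)=-4
after add $t3, $t3, 4: $t3=0+4=4
after add $t2, $t2, 3: $t2=4+3=7
cmp $t2, 16  (cmp 7,16)
bne L1: taken
after lw $t1, 0($t3): $t1=M[4]=28
after add $t7, $t7, $t1: $t7=(-4)+28=24
after add $t3, $t3, 4: $t3=4+4=8
after add $t2, $t2, 3: $t2=7+3=10
cmp $t2, 16  (cmp 10,16)
bne L1: taken
after lw $t1, 0($t3): $t1=M[8]=25
after add $t7, $t7, $t1: $t7=24+25=49
after add $t3, $t3, 4: $t3=8+4=12
after add $t2, $t2, 3: $t2=10+3=13
cmp $t2, 16  (cmp 13,16)
bne L1: taken
after lw $t1, 0($t3): $t1=M[12]=26
after add $t7, $t7, $t1: $t7=49+26=75
after add $t3, $t3, 4: $t3=12+4=16
after add $t2, $t2, 3: $t2=13+3=16
cmp $t2, 16  (cmp 16,16)
bne L1: not taken
after xor $t7, $t7, 12: $t7=75^12=71
sw $t7, (4) → M[4]=71
halt.
Total executed instructions: 31.

31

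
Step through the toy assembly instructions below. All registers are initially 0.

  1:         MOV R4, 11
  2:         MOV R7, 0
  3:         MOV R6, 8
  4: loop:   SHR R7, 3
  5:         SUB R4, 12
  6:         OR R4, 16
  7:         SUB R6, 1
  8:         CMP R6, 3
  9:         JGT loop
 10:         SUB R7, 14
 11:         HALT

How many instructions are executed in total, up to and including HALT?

35

R4=11
R7=0
R6=8
R7=0>>3=0
R4=11-12=-1
R4=(-1)|16=-1
R6=8-1=7
CMP R6, 3  (cmp 7,3)
JGT loop: taken
R7=0>>3=0
R4=(-1)-12=-13
R4=(-13)|16=-13
R6=7-1=6
CMP R6, 3  (cmp 6,3)
JGT loop: taken
R7=0>>3=0
R4=(-13)-12=-25
R4=(-25)|16=-9
R6=6-1=5
CMP R6, 3  (cmp 5,3)
JGT loop: taken
R7=0>>3=0
R4=(-9)-12=-21
R4=(-21)|16=-5
R6=5-1=4
CMP R6, 3  (cmp 4,3)
JGT loop: taken
R7=0>>3=0
R4=(-5)-12=-17
R4=(-17)|16=-1
R6=4-1=3
CMP R6, 3  (cmp 3,3)
JGT loop: not taken
R7=0-14=-14
halt.
Total executed instructions: 35.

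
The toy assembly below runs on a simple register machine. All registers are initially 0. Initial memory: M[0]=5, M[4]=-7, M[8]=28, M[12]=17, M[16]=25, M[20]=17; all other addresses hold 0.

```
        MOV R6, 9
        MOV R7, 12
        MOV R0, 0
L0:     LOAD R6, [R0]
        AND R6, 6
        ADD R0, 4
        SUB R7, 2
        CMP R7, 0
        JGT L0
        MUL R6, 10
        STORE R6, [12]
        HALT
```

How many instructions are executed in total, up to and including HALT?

42

R6=9
R7=12
R0=0
R6=M[0]=5
R6=5&6=4
R0=0+4=4
R7=12-2=10
CMP R7, 0  (cmp 10,0)
JGT L0: taken
R6=M[4]=-7
R6=(-7)&6=0
R0=4+4=8
R7=10-2=8
CMP R7, 0  (cmp 8,0)
JGT L0: taken
R6=M[8]=28
R6=28&6=4
R0=8+4=12
R7=8-2=6
CMP R7, 0  (cmp 6,0)
JGT L0: taken
R6=M[12]=17
R6=17&6=0
R0=12+4=16
R7=6-2=4
CMP R7, 0  (cmp 4,0)
JGT L0: taken
R6=M[16]=25
R6=25&6=0
R0=16+4=20
R7=4-2=2
CMP R7, 0  (cmp 2,0)
JGT L0: taken
R6=M[20]=17
R6=17&6=0
R0=20+4=24
R7=2-2=0
CMP R7, 0  (cmp 0,0)
JGT L0: not taken
R6=0*10=0
STORE R6, [12] → M[12]=0
halt.
Total executed instructions: 42.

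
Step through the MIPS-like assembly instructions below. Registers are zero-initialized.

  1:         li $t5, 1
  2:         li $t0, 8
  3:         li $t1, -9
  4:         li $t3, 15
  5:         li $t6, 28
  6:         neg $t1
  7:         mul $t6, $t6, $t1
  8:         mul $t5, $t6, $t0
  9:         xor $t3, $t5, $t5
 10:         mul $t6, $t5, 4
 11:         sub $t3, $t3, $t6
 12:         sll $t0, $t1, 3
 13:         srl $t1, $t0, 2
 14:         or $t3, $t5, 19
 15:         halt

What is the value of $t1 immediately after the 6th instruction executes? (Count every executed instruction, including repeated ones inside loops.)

li $t5, 1 → $t5=1
li $t0, 8 → $t0=8
li $t1, -9 → $t1=-9
li $t3, 15 → $t3=15
li $t6, 28 → $t6=28
neg $t1 → $t1=-(-9)=9
After step 6: $t1 = 9.

9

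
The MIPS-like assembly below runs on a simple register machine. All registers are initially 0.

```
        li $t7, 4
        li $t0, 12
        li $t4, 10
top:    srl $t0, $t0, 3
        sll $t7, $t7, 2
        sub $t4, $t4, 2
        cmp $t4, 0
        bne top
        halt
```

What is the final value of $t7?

li $t7, 4 → $t7=4
li $t0, 12 → $t0=12
li $t4, 10 → $t4=10
srl $t0, $t0, 3 → $t0=12>>3=1
sll $t7, $t7, 2 → $t7=4<<2=16
sub $t4, $t4, 2 → $t4=10-2=8
cmp $t4, 0  (cmp 8,0)
bne top: taken
srl $t0, $t0, 3 → $t0=1>>3=0
sll $t7, $t7, 2 → $t7=16<<2=64
sub $t4, $t4, 2 → $t4=8-2=6
cmp $t4, 0  (cmp 6,0)
bne top: taken
srl $t0, $t0, 3 → $t0=0>>3=0
sll $t7, $t7, 2 → $t7=64<<2=256
sub $t4, $t4, 2 → $t4=6-2=4
cmp $t4, 0  (cmp 4,0)
bne top: taken
srl $t0, $t0, 3 → $t0=0>>3=0
sll $t7, $t7, 2 → $t7=256<<2=1024
sub $t4, $t4, 2 → $t4=4-2=2
cmp $t4, 0  (cmp 2,0)
bne top: taken
srl $t0, $t0, 3 → $t0=0>>3=0
sll $t7, $t7, 2 → $t7=1024<<2=4096
sub $t4, $t4, 2 → $t4=2-2=0
cmp $t4, 0  (cmp 0,0)
bne top: not taken
halt.

4096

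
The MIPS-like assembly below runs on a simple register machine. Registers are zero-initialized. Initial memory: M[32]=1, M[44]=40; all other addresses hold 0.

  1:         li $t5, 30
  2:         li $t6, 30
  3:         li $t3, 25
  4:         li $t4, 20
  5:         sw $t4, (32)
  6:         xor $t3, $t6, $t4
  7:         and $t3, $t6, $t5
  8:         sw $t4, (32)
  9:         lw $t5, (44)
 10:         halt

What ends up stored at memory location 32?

$t5=30
$t6=30
$t3=25
$t4=20
sw $t4, (32) → M[32]=20
$t3=30^20=10
$t3=30&30=30
sw $t4, (32) → M[32]=20
$t5=M[44]=40
halt.

20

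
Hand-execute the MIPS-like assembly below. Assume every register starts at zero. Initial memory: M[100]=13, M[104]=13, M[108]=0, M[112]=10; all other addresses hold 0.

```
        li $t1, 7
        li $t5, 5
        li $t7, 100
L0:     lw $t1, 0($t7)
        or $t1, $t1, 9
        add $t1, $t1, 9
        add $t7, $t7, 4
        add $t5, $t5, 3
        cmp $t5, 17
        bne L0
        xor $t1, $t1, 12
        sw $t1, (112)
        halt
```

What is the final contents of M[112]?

24

li $t1, 7 → $t1=7
li $t5, 5 → $t5=5
li $t7, 100 → $t7=100
lw $t1, 0($t7) → $t1=M[100]=13
or $t1, $t1, 9 → $t1=13|9=13
add $t1, $t1, 9 → $t1=13+9=22
add $t7, $t7, 4 → $t7=100+4=104
add $t5, $t5, 3 → $t5=5+3=8
cmp $t5, 17  (cmp 8,17)
bne L0: taken
lw $t1, 0($t7) → $t1=M[104]=13
or $t1, $t1, 9 → $t1=13|9=13
add $t1, $t1, 9 → $t1=13+9=22
add $t7, $t7, 4 → $t7=104+4=108
add $t5, $t5, 3 → $t5=8+3=11
cmp $t5, 17  (cmp 11,17)
bne L0: taken
lw $t1, 0($t7) → $t1=M[108]=0
or $t1, $t1, 9 → $t1=0|9=9
add $t1, $t1, 9 → $t1=9+9=18
add $t7, $t7, 4 → $t7=108+4=112
add $t5, $t5, 3 → $t5=11+3=14
cmp $t5, 17  (cmp 14,17)
bne L0: taken
lw $t1, 0($t7) → $t1=M[112]=10
or $t1, $t1, 9 → $t1=10|9=11
add $t1, $t1, 9 → $t1=11+9=20
add $t7, $t7, 4 → $t7=112+4=116
add $t5, $t5, 3 → $t5=14+3=17
cmp $t5, 17  (cmp 17,17)
bne L0: not taken
xor $t1, $t1, 12 → $t1=20^12=24
sw $t1, (112) → M[112]=24
halt.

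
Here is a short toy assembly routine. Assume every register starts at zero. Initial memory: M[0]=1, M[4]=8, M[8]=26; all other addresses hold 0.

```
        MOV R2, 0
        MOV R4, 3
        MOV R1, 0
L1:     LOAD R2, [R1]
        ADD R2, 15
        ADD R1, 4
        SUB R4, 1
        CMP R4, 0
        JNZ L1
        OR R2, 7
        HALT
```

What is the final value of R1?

after MOV R2, 0: R2=0
after MOV R4, 3: R4=3
after MOV R1, 0: R1=0
after LOAD R2, [R1]: R2=M[0]=1
after ADD R2, 15: R2=1+15=16
after ADD R1, 4: R1=0+4=4
after SUB R4, 1: R4=3-1=2
CMP R4, 0  (cmp 2,0)
JNZ L1: taken
after LOAD R2, [R1]: R2=M[4]=8
after ADD R2, 15: R2=8+15=23
after ADD R1, 4: R1=4+4=8
after SUB R4, 1: R4=2-1=1
CMP R4, 0  (cmp 1,0)
JNZ L1: taken
after LOAD R2, [R1]: R2=M[8]=26
after ADD R2, 15: R2=26+15=41
after ADD R1, 4: R1=8+4=12
after SUB R4, 1: R4=1-1=0
CMP R4, 0  (cmp 0,0)
JNZ L1: not taken
after OR R2, 7: R2=41|7=47
halt.

12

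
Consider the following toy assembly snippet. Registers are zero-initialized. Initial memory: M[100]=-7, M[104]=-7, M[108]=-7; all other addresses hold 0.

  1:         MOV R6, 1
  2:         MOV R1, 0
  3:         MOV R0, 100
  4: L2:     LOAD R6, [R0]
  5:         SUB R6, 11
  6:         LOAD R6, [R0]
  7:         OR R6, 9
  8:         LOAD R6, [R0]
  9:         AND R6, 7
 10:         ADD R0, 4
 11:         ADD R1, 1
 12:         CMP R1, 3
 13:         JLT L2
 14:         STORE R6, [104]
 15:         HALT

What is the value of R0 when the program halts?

after MOV R6, 1: R6=1
after MOV R1, 0: R1=0
after MOV R0, 100: R0=100
after LOAD R6, [R0]: R6=M[100]=-7
after SUB R6, 11: R6=(-7)-11=-18
after LOAD R6, [R0]: R6=M[100]=-7
after OR R6, 9: R6=(-7)|9=-7
after LOAD R6, [R0]: R6=M[100]=-7
after AND R6, 7: R6=(-7)&7=1
after ADD R0, 4: R0=100+4=104
after ADD R1, 1: R1=0+1=1
CMP R1, 3  (cmp 1,3)
JLT L2: taken
after LOAD R6, [R0]: R6=M[104]=-7
after SUB R6, 11: R6=(-7)-11=-18
after LOAD R6, [R0]: R6=M[104]=-7
after OR R6, 9: R6=(-7)|9=-7
after LOAD R6, [R0]: R6=M[104]=-7
after AND R6, 7: R6=(-7)&7=1
after ADD R0, 4: R0=104+4=108
after ADD R1, 1: R1=1+1=2
CMP R1, 3  (cmp 2,3)
JLT L2: taken
after LOAD R6, [R0]: R6=M[108]=-7
after SUB R6, 11: R6=(-7)-11=-18
after LOAD R6, [R0]: R6=M[108]=-7
after OR R6, 9: R6=(-7)|9=-7
after LOAD R6, [R0]: R6=M[108]=-7
after AND R6, 7: R6=(-7)&7=1
after ADD R0, 4: R0=108+4=112
after ADD R1, 1: R1=2+1=3
CMP R1, 3  (cmp 3,3)
JLT L2: not taken
STORE R6, [104] → M[104]=1
halt.

112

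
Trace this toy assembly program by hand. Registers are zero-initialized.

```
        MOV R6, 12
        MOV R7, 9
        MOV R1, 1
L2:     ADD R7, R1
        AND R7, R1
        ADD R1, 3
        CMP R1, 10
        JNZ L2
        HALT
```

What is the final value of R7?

3

MOV R6, 12 → R6=12
MOV R7, 9 → R7=9
MOV R1, 1 → R1=1
ADD R7, R1 → R7=9+1=10
AND R7, R1 → R7=10&1=0
ADD R1, 3 → R1=1+3=4
CMP R1, 10  (cmp 4,10)
JNZ L2: taken
ADD R7, R1 → R7=0+4=4
AND R7, R1 → R7=4&4=4
ADD R1, 3 → R1=4+3=7
CMP R1, 10  (cmp 7,10)
JNZ L2: taken
ADD R7, R1 → R7=4+7=11
AND R7, R1 → R7=11&7=3
ADD R1, 3 → R1=7+3=10
CMP R1, 10  (cmp 10,10)
JNZ L2: not taken
halt.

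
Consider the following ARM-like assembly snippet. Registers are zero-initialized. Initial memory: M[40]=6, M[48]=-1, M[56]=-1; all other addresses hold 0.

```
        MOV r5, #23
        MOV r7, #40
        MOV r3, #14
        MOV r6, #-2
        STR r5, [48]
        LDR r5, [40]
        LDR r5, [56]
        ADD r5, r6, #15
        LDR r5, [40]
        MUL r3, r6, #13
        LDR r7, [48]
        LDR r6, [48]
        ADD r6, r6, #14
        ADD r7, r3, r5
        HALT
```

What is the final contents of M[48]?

23

MOV r5, #23 → r5=23
MOV r7, #40 → r7=40
MOV r3, #14 → r3=14
MOV r6, #-2 → r6=-2
STR r5, [48] → M[48]=23
LDR r5, [40] → r5=M[40]=6
LDR r5, [56] → r5=M[56]=-1
ADD r5, r6, #15 → r5=(-2)+15=13
LDR r5, [40] → r5=M[40]=6
MUL r3, r6, #13 → r3=(-2)*13=-26
LDR r7, [48] → r7=M[48]=23
LDR r6, [48] → r6=M[48]=23
ADD r6, r6, #14 → r6=23+14=37
ADD r7, r3, r5 → r7=(-26)+6=-20
halt.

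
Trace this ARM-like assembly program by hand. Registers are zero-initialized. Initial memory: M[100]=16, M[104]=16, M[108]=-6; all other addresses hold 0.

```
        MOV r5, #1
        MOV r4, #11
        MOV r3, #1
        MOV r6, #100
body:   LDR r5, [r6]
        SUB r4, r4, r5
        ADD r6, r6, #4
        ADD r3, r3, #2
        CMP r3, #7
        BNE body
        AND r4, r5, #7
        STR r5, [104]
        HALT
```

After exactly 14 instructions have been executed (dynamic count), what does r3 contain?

MOV r5, #1 → r5=1
MOV r4, #11 → r4=11
MOV r3, #1 → r3=1
MOV r6, #100 → r6=100
LDR r5, [r6] → r5=M[100]=16
SUB r4, r4, r5 → r4=11-16=-5
ADD r6, r6, #4 → r6=100+4=104
ADD r3, r3, #2 → r3=1+2=3
CMP r3, #7  (cmp 3,7)
BNE body: taken
LDR r5, [r6] → r5=M[104]=16
SUB r4, r4, r5 → r4=(-5)-16=-21
ADD r6, r6, #4 → r6=104+4=108
ADD r3, r3, #2 → r3=3+2=5
After step 14: r3 = 5.

5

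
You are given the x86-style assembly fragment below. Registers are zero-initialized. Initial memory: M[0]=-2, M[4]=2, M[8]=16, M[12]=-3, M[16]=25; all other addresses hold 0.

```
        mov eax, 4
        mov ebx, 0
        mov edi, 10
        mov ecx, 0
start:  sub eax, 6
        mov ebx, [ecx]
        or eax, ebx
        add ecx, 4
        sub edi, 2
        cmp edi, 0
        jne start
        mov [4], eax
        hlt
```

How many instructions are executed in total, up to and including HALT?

41

eax=4
ebx=0
edi=10
ecx=0
eax=4-6=-2
ebx=M[0]=-2
eax=(-2)|(-2)=-2
ecx=0+4=4
edi=10-2=8
cmp edi, 0  (cmp 8,0)
jne start: taken
eax=(-2)-6=-8
ebx=M[4]=2
eax=(-8)|2=-6
ecx=4+4=8
edi=8-2=6
cmp edi, 0  (cmp 6,0)
jne start: taken
eax=(-6)-6=-12
ebx=M[8]=16
eax=(-12)|16=-12
ecx=8+4=12
edi=6-2=4
cmp edi, 0  (cmp 4,0)
jne start: taken
eax=(-12)-6=-18
ebx=M[12]=-3
eax=(-18)|(-3)=-1
ecx=12+4=16
edi=4-2=2
cmp edi, 0  (cmp 2,0)
jne start: taken
eax=(-1)-6=-7
ebx=M[16]=25
eax=(-7)|25=-7
ecx=16+4=20
edi=2-2=0
cmp edi, 0  (cmp 0,0)
jne start: not taken
mov [4], eax → M[4]=-7
halt.
Total executed instructions: 41.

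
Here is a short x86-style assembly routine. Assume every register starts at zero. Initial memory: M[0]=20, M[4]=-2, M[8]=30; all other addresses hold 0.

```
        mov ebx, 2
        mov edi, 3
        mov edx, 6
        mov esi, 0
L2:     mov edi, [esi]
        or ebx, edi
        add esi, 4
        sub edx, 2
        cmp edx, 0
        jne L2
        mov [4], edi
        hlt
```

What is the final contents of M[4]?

ebx=2
edi=3
edx=6
esi=0
edi=M[0]=20
ebx=2|20=22
esi=0+4=4
edx=6-2=4
cmp edx, 0  (cmp 4,0)
jne L2: taken
edi=M[4]=-2
ebx=22|(-2)=-2
esi=4+4=8
edx=4-2=2
cmp edx, 0  (cmp 2,0)
jne L2: taken
edi=M[8]=30
ebx=(-2)|30=-2
esi=8+4=12
edx=2-2=0
cmp edx, 0  (cmp 0,0)
jne L2: not taken
mov [4], edi → M[4]=30
halt.

30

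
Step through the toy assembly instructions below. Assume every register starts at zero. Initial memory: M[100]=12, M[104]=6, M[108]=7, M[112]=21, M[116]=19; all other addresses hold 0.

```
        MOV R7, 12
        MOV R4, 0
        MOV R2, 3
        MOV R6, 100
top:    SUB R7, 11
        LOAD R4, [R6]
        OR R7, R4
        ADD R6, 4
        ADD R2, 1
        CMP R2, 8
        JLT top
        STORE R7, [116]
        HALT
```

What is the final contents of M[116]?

MOV R7, 12 → R7=12
MOV R4, 0 → R4=0
MOV R2, 3 → R2=3
MOV R6, 100 → R6=100
SUB R7, 11 → R7=12-11=1
LOAD R4, [R6] → R4=M[100]=12
OR R7, R4 → R7=1|12=13
ADD R6, 4 → R6=100+4=104
ADD R2, 1 → R2=3+1=4
CMP R2, 8  (cmp 4,8)
JLT top: taken
SUB R7, 11 → R7=13-11=2
LOAD R4, [R6] → R4=M[104]=6
OR R7, R4 → R7=2|6=6
ADD R6, 4 → R6=104+4=108
ADD R2, 1 → R2=4+1=5
CMP R2, 8  (cmp 5,8)
JLT top: taken
SUB R7, 11 → R7=6-11=-5
LOAD R4, [R6] → R4=M[108]=7
OR R7, R4 → R7=(-5)|7=-1
ADD R6, 4 → R6=108+4=112
ADD R2, 1 → R2=5+1=6
CMP R2, 8  (cmp 6,8)
JLT top: taken
SUB R7, 11 → R7=(-1)-11=-12
LOAD R4, [R6] → R4=M[112]=21
OR R7, R4 → R7=(-12)|21=-11
ADD R6, 4 → R6=112+4=116
ADD R2, 1 → R2=6+1=7
CMP R2, 8  (cmp 7,8)
JLT top: taken
SUB R7, 11 → R7=(-11)-11=-22
LOAD R4, [R6] → R4=M[116]=19
OR R7, R4 → R7=(-22)|19=-5
ADD R6, 4 → R6=116+4=120
ADD R2, 1 → R2=7+1=8
CMP R2, 8  (cmp 8,8)
JLT top: not taken
STORE R7, [116] → M[116]=-5
halt.

-5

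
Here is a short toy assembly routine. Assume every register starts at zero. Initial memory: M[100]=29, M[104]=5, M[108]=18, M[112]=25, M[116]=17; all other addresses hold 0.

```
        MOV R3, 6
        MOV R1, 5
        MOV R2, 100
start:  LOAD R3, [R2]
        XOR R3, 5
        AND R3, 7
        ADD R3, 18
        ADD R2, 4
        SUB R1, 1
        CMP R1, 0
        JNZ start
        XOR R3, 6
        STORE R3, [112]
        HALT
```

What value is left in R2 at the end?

after MOV R3, 6: R3=6
after MOV R1, 5: R1=5
after MOV R2, 100: R2=100
after LOAD R3, [R2]: R3=M[100]=29
after XOR R3, 5: R3=29^5=24
after AND R3, 7: R3=24&7=0
after ADD R3, 18: R3=0+18=18
after ADD R2, 4: R2=100+4=104
after SUB R1, 1: R1=5-1=4
CMP R1, 0  (cmp 4,0)
JNZ start: taken
after LOAD R3, [R2]: R3=M[104]=5
after XOR R3, 5: R3=5^5=0
after AND R3, 7: R3=0&7=0
after ADD R3, 18: R3=0+18=18
after ADD R2, 4: R2=104+4=108
after SUB R1, 1: R1=4-1=3
CMP R1, 0  (cmp 3,0)
JNZ start: taken
after LOAD R3, [R2]: R3=M[108]=18
after XOR R3, 5: R3=18^5=23
after AND R3, 7: R3=23&7=7
after ADD R3, 18: R3=7+18=25
after ADD R2, 4: R2=108+4=112
after SUB R1, 1: R1=3-1=2
CMP R1, 0  (cmp 2,0)
JNZ start: taken
after LOAD R3, [R2]: R3=M[112]=25
after XOR R3, 5: R3=25^5=28
after AND R3, 7: R3=28&7=4
after ADD R3, 18: R3=4+18=22
after ADD R2, 4: R2=112+4=116
after SUB R1, 1: R1=2-1=1
CMP R1, 0  (cmp 1,0)
JNZ start: taken
after LOAD R3, [R2]: R3=M[116]=17
after XOR R3, 5: R3=17^5=20
after AND R3, 7: R3=20&7=4
after ADD R3, 18: R3=4+18=22
after ADD R2, 4: R2=116+4=120
after SUB R1, 1: R1=1-1=0
CMP R1, 0  (cmp 0,0)
JNZ start: not taken
after XOR R3, 6: R3=22^6=16
STORE R3, [112] → M[112]=16
halt.

120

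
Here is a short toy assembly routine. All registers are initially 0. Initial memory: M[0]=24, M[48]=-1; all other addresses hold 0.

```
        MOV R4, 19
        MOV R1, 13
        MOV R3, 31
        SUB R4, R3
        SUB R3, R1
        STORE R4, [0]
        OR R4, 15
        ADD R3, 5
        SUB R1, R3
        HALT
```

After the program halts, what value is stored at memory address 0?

-12

R4=19
R1=13
R3=31
R4=19-31=-12
R3=31-13=18
STORE R4, [0] → M[0]=-12
R4=(-12)|15=-1
R3=18+5=23
R1=13-23=-10
halt.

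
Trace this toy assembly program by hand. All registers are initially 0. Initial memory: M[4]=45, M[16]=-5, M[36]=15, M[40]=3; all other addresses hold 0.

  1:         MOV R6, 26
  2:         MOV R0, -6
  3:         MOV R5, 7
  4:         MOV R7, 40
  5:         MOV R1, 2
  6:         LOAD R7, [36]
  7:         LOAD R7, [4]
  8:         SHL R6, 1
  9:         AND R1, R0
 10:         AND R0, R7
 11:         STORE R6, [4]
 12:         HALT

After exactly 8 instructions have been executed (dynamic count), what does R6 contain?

52

after MOV R6, 26: R6=26
after MOV R0, -6: R0=-6
after MOV R5, 7: R5=7
after MOV R7, 40: R7=40
after MOV R1, 2: R1=2
after LOAD R7, [36]: R7=M[36]=15
after LOAD R7, [4]: R7=M[4]=45
after SHL R6, 1: R6=26<<1=52
After step 8: R6 = 52.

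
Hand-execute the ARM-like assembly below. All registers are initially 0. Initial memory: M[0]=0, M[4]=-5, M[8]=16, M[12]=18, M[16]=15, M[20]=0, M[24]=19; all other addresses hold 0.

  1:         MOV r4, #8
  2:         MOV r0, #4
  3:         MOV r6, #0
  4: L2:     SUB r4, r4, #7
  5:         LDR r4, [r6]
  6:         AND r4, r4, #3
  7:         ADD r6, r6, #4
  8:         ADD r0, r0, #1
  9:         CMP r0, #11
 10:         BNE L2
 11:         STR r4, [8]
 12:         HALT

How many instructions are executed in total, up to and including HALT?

54

after MOV r4, #8: r4=8
after MOV r0, #4: r0=4
after MOV r6, #0: r6=0
after SUB r4, r4, #7: r4=8-7=1
after LDR r4, [r6]: r4=M[0]=0
after AND r4, r4, #3: r4=0&3=0
after ADD r6, r6, #4: r6=0+4=4
after ADD r0, r0, #1: r0=4+1=5
CMP r0, #11  (cmp 5,11)
BNE L2: taken
after SUB r4, r4, #7: r4=0-7=-7
after LDR r4, [r6]: r4=M[4]=-5
after AND r4, r4, #3: r4=(-5)&3=3
after ADD r6, r6, #4: r6=4+4=8
after ADD r0, r0, #1: r0=5+1=6
CMP r0, #11  (cmp 6,11)
BNE L2: taken
after SUB r4, r4, #7: r4=3-7=-4
after LDR r4, [r6]: r4=M[8]=16
after AND r4, r4, #3: r4=16&3=0
after ADD r6, r6, #4: r6=8+4=12
after ADD r0, r0, #1: r0=6+1=7
CMP r0, #11  (cmp 7,11)
BNE L2: taken
after SUB r4, r4, #7: r4=0-7=-7
after LDR r4, [r6]: r4=M[12]=18
after AND r4, r4, #3: r4=18&3=2
after ADD r6, r6, #4: r6=12+4=16
after ADD r0, r0, #1: r0=7+1=8
CMP r0, #11  (cmp 8,11)
BNE L2: taken
after SUB r4, r4, #7: r4=2-7=-5
after LDR r4, [r6]: r4=M[16]=15
after AND r4, r4, #3: r4=15&3=3
after ADD r6, r6, #4: r6=16+4=20
after ADD r0, r0, #1: r0=8+1=9
CMP r0, #11  (cmp 9,11)
BNE L2: taken
after SUB r4, r4, #7: r4=3-7=-4
after LDR r4, [r6]: r4=M[20]=0
after AND r4, r4, #3: r4=0&3=0
after ADD r6, r6, #4: r6=20+4=24
after ADD r0, r0, #1: r0=9+1=10
CMP r0, #11  (cmp 10,11)
BNE L2: taken
after SUB r4, r4, #7: r4=0-7=-7
after LDR r4, [r6]: r4=M[24]=19
after AND r4, r4, #3: r4=19&3=3
after ADD r6, r6, #4: r6=24+4=28
after ADD r0, r0, #1: r0=10+1=11
CMP r0, #11  (cmp 11,11)
BNE L2: not taken
STR r4, [8] → M[8]=3
halt.
Total executed instructions: 54.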